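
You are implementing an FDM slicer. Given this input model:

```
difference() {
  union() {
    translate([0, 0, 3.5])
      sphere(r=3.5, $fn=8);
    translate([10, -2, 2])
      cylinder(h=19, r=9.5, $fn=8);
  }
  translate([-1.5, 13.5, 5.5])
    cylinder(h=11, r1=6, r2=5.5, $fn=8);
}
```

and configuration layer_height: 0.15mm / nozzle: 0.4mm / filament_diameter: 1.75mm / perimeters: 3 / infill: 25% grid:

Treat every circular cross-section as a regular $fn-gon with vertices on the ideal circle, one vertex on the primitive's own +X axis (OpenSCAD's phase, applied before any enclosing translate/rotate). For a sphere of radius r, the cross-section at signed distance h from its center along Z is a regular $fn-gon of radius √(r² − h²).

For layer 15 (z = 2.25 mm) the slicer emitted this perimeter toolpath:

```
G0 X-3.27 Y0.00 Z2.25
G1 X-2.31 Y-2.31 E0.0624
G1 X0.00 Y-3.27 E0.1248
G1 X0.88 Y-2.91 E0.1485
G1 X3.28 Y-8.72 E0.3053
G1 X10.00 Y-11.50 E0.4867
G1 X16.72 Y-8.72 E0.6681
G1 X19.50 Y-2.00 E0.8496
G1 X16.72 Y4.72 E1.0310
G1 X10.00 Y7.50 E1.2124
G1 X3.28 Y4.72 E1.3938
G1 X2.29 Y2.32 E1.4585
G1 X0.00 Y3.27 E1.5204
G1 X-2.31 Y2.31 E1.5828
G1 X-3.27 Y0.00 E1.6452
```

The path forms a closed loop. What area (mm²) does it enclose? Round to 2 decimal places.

Apply the shoelace formula to the sequence of (X, Y) vertices; enclosed area = 278.35 mm².

278.35 mm²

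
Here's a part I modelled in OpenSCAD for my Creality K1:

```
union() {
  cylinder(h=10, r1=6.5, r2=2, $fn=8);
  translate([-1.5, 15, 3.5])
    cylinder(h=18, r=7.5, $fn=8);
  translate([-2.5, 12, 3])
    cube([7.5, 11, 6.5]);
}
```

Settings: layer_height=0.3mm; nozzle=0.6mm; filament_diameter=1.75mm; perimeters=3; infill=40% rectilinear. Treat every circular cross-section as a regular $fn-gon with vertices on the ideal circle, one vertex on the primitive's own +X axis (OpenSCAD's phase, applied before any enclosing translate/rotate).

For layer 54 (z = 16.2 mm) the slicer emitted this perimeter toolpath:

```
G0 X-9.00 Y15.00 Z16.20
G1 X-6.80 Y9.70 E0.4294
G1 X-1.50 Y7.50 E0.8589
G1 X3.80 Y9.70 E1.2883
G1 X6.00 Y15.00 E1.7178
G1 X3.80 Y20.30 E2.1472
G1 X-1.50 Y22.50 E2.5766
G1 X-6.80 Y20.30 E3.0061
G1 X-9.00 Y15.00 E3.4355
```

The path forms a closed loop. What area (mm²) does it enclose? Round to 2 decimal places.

Apply the shoelace formula to the sequence of (X, Y) vertices; enclosed area = 159.00 mm².

159.00 mm²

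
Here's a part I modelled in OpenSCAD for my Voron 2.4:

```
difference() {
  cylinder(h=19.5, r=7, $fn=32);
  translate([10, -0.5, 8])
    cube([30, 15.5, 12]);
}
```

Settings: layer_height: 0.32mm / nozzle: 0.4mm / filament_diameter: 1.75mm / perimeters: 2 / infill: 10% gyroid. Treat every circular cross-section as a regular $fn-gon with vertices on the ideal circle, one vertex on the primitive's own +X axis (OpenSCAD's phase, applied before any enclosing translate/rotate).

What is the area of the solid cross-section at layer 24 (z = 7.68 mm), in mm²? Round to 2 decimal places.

At z = 7.68 mm: the cylinder: section is a regular 32-gon, circumradius r=7 (area = (32/2)·7.000²·sin(360°/32) = 152.95 mm²); the cube at (10, -0.5) is not intersected at this z (z outside [8, 20]); After the difference (first − rest): none of the subtracted shapes is present at this height, so the r=7 cylinder is unchanged — area = 152.95 mm². Overall, the cross-section is a single solid region. Net area = 152.95 mm².

152.95 mm²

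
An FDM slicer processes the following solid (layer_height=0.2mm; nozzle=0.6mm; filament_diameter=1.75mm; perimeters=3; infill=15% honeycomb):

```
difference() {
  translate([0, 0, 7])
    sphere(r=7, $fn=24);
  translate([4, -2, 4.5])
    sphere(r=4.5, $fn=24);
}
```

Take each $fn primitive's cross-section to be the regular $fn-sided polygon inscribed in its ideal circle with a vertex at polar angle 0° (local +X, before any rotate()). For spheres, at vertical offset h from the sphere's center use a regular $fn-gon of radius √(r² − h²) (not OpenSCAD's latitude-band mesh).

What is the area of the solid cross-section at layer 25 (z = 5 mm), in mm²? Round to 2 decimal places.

At z = 5 mm: the r=7 sphere slices to a regular 24-gon of circumradius 6.708 (√(r²−h²) with h=2 from center) (area = (24/2)·6.708²·sin(360°/24) = 139.76 mm²); the r=4.5 sphere at (4, -2) slices to a regular 24-gon of circumradius 4.472 (√(r²−h²) with h=0.5 from center) (area = (24/2)·4.472²·sin(360°/24) = 62.12 mm²); Taking the first minus the rest: starting from the r=7 sphere (139.76 mm²), the r=4.5 sphere at (4, -2) partially overlaps it — only the 45.84 mm² overlap (of its 62.12 mm²) is removed, clipping the outline — area = 93.92 mm². Overall, the cross-section is a single solid region. Net area = 93.92 mm².

93.92 mm²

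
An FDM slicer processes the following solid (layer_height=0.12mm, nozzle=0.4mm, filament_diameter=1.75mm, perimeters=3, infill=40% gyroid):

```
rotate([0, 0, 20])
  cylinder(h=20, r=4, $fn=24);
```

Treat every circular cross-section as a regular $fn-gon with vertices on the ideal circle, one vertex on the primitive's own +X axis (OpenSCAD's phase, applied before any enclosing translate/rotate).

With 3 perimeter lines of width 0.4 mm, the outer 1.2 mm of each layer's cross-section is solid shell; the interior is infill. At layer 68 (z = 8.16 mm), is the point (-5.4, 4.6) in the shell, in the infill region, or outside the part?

outside

At z = 8.16 mm: the r=4 cylinder gives a regular 24-gon of circumradius 4 (constant along its height); (whole slice rotated 20° about Z — lengths, areas and connectivity unchanged). Overall, the cross-section is a single solid region. Undo the 20° rotation: the query point maps to (-3.501, 6.169) in the un-rotated model frame. The nearest boundary edge runs (-1.04, 3.86)→(-2.00, 3.46); distance from the point to it = 3.09 mm. The point is not inside any of the regions above, so it lies outside the cross-section (3.09 mm from the nearest boundary).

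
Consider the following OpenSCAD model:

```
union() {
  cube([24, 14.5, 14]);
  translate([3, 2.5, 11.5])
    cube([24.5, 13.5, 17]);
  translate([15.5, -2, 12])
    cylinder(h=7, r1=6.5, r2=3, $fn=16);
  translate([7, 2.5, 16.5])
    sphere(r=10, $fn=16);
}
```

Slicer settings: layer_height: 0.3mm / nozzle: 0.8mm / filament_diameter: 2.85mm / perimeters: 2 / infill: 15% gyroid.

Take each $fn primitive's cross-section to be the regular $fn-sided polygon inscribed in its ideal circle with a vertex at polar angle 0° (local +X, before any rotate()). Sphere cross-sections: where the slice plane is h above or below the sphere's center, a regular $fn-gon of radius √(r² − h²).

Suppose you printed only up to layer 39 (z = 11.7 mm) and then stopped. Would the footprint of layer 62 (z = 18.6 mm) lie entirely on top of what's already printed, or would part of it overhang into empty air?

part overhangs

Compare the two slices. At z = 11.7: the cube (footprint 24×14.5) is included at this height (area 348.00 mm²); the 24.5×13.5 cube at (3, 2.5) contributes its full rectangle (area 330.75 mm²); the cone at (15.5, -2) is not intersected at this z (z outside [12, 19]); the r=10 sphere at (7, 2.5) slices to a regular 16-gon of circumradius 8.773 (√(r²−h²) with h=4.8 from center) (area = (16/2)·8.773²·sin(360°/16) = 235.61 mm²); Combining (union): the regions partially overlap — summed areas 914.36 mm² minus the doubly-counted overlap 402.87 mm² gives 511.49 mm² — area = 511.49 mm². At z = 18.6: the cube is absent (z outside [0, 14]); the cube at (3, 2.5) is present — its section is the full 24.5×13.5 rectangle (area 330.75 mm²); the cone at (15.5, -2): at t=0.943 of its height the radius interpolates to r₁+(r₂−r₁)t = 3.200, giving a regular 16-gon of that circumradius (area = (16/2)·3.200²·sin(360°/16) = 31.35 mm²); the r=10 sphere at (7, 2.5) contributes a regular 16-gon of circumradius √(10²−2.1²) = 9.777 (area = (16/2)·9.777²·sin(360°/16) = 292.65 mm²); Taking the union: the regions partially overlap — summed areas 654.75 mm² minus the doubly-counted overlap 125.46 mm² gives 529.29 mm² — area = 529.29 mm². Checking containment: at z = 18.6 the cross-section extends beyond the z = 11.7 cross-section by about 47.91 mm².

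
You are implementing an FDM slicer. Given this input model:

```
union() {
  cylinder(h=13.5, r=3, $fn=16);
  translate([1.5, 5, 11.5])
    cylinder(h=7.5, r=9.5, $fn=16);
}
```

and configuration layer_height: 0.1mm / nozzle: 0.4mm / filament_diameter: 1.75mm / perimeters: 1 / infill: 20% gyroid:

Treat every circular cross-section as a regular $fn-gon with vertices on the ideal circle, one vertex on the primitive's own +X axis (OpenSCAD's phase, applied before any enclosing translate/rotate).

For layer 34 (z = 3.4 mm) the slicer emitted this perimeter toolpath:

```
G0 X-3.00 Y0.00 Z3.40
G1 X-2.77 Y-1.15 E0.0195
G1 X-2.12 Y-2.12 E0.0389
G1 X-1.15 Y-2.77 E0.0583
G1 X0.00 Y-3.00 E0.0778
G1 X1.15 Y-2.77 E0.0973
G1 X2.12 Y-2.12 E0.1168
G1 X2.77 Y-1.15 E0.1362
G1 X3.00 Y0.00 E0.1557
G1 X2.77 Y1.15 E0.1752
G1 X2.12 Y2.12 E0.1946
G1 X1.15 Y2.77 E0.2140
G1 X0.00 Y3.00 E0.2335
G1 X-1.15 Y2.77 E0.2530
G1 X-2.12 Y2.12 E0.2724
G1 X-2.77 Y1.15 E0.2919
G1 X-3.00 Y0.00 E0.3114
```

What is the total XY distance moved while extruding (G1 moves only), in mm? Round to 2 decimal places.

Sum the Euclidean lengths of each G1 segment: total = 18.72 mm.

18.72 mm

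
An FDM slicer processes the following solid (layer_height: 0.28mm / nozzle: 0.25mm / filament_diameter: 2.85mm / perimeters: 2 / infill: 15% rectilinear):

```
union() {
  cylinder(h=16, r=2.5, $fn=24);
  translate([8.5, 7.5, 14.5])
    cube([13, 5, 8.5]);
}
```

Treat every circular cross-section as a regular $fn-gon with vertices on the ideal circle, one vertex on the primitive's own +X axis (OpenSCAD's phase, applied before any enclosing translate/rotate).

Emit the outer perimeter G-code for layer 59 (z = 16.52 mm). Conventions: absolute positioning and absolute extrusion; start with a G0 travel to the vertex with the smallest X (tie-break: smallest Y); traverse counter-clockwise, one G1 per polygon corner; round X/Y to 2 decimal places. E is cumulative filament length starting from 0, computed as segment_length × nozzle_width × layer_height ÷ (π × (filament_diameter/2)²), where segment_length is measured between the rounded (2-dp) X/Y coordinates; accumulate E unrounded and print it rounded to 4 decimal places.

At z = 16.52 mm: the cylinder does not reach this height (z outside [0, 16]); the cube at (8.5, 7.5) is present — its section is the full 13×5 rectangle; Merging all regions: only the 13×5 cube at (8.5, 7.5) is present, so the union is just that shape — 1 connected region. The outline is a single polygon with 4 vertices. Extrusion per mm of travel: 0.25 × 0.28 / (π × 1.425²) = 0.010973. Accumulating E over each segment gives final E = 0.3950.

G0 X8.50 Y7.50 Z16.52
G1 X21.50 Y7.50 E0.1426
G1 X21.50 Y12.50 E0.1975
G1 X8.50 Y12.50 E0.3402
G1 X8.50 Y7.50 E0.3950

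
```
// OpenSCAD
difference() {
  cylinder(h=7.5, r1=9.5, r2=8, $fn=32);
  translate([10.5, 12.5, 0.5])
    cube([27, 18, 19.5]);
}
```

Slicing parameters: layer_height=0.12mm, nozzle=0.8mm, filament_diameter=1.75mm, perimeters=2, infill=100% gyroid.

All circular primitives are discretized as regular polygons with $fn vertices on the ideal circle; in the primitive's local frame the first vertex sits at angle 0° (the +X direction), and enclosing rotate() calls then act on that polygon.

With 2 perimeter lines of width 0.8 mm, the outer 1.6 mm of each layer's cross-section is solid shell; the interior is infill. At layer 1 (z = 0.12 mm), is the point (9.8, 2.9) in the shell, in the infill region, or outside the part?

At z = 0.12 mm: the cone (r1=9.5→r2=8) has section circumradius 9.476 here — a regular 32-gon; the cube at (10.5, 12.5) does not reach this height (z outside [0.5, 20]); After the difference (first − rest): none of the subtracted shapes is present at this height, so the cone is unchanged — 1 connected region. Overall, the cross-section is a single solid region. The nearest boundary edge runs (9.29, 1.85)→(8.75, 3.63); distance from the point to it = 0.79 mm. The point is not inside any of the regions above, so it lies outside the cross-section (0.79 mm from the nearest boundary).

outside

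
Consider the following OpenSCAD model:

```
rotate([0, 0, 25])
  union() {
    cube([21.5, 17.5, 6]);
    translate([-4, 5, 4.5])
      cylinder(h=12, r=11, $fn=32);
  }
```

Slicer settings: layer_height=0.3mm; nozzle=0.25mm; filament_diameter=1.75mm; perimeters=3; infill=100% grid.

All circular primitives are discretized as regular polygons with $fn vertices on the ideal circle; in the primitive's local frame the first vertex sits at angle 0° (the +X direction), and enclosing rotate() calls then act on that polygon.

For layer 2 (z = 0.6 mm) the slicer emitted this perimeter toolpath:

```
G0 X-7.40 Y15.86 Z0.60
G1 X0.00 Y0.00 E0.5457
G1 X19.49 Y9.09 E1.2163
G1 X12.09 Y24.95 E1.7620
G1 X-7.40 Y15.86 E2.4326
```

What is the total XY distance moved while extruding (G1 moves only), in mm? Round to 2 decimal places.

Sum the Euclidean lengths of each G1 segment: total = 78.01 mm.

78.01 mm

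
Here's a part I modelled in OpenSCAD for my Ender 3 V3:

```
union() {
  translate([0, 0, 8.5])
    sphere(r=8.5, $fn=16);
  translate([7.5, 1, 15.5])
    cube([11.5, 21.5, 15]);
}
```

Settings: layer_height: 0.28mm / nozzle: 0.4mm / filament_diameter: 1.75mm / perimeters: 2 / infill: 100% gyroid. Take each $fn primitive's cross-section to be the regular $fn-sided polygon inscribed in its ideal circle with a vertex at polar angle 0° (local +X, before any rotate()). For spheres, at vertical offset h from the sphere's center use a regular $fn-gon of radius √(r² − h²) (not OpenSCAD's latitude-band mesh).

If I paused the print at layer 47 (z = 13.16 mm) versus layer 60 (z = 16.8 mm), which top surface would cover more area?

layer 60 (z = 16.8 mm)

Layer 47 (z = 13.16): the r=8.5 sphere slices to a regular 16-gon of circumradius 7.109 (√(r²−h²) with h=4.66 from center) (area = (16/2)·7.109²·sin(360°/16) = 154.71 mm²); the cube at (7.5, 1) does not reach this height (z outside [15.5, 30.5]); Merging all regions: only the r=8.5 sphere is present, so the union is just that shape — area = 154.71 mm². So its area = 154.71 mm². Layer 60 (z = 16.8): the sphere: section is a regular 16-gon, circumradius = √(r²−h²) = √(8.5²−8.3²) = 1.833 (area = (16/2)·1.833²·sin(360°/16) = 10.29 mm²); the cube at (7.5, 1) (footprint 11.5×21.5) is included at this height (area 247.25 mm²); Combining (union): the 2 present regions are separate (no shared area or edge), so areas and boundary lengths simply add and each stays a separate island — area = 257.54 mm². So its area = 257.54 mm². Layer 60 is larger (257.54 vs 154.71 mm²).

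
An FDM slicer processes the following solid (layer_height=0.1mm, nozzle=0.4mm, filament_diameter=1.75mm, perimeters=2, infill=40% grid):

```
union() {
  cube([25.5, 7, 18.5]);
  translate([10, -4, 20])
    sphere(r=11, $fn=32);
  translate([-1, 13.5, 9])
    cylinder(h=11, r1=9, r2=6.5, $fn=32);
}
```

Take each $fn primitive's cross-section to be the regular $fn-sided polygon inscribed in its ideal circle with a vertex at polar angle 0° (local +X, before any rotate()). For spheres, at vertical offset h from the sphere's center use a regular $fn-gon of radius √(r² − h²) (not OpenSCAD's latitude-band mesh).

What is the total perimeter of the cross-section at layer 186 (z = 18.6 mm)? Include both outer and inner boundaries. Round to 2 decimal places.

111.21 mm

At z = 18.6 mm: the cube is absent (z outside [0, 18.5]); the sphere at (10, -4): section is a regular 32-gon, circumradius = √(r²−h²) = √(11²−1.4²) = 10.911 (perimeter = 2·32·10.911·sin(180°/32) = 68.44 mm); the cone at (-1, 13.5) (r1=9→r2=6.5) has section circumradius 6.818 here — a regular 32-gon (perimeter = 2·32·6.818·sin(180°/32) = 42.77 mm); Taking the union: the 2 present regions are separate (no shared area or edge), so areas and boundary lengths simply add and each stays a separate island — boundary = 111.21 mm. Overall, the cross-section has 2 separate islands. Total boundary length (outer) = 111.21 mm.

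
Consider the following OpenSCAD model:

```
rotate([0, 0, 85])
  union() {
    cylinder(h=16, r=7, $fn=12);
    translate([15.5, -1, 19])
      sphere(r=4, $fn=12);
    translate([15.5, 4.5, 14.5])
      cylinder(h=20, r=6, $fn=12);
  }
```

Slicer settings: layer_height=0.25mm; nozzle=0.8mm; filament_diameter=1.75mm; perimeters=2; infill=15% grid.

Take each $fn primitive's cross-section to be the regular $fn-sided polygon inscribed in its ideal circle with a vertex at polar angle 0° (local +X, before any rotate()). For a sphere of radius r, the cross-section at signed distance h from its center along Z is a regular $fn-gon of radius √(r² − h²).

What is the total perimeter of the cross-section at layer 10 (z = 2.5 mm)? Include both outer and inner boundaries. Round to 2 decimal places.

At z = 2.5 mm: the r=7 cylinder contributes a regular 12-gon of circumradius 7 (perimeter = 2·12·7.000·sin(180°/12) = 43.48 mm); the sphere at (15.5, -1) does not reach this height (|z−center|=16.500 > r=4); the cylinder at (15.5, 4.5) is absent (z outside [14.5, 34.5]); Merging all regions: only the r=7 cylinder is present, so the union is just that shape — boundary = 43.48 mm; (whole slice rotated 85° about Z — lengths, areas and connectivity unchanged). Overall, the cross-section is a single solid region. Total boundary length (outer) = 43.48 mm.

43.48 mm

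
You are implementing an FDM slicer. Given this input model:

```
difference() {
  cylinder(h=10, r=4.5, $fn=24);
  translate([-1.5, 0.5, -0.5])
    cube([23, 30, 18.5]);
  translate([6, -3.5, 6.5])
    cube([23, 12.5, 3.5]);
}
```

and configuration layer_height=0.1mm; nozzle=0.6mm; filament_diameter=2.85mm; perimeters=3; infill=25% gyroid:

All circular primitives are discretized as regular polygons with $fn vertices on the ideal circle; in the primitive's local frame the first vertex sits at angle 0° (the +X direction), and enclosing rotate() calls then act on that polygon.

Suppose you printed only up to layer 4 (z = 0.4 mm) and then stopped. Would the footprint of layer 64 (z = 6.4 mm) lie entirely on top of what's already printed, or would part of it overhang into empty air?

Compare the two slices. At z = 0.4: the r=4.5 cylinder contributes a regular 24-gon of circumradius 4.5 (area = (24/2)·4.500²·sin(360°/24) = 62.89 mm²); the cube at (-1.5, 0.5) (footprint 23×30) is included at this height (area 690.00 mm²); the cube at (6, -3.5) is not intersected at this z (z outside [6.5, 10]); After the difference (first − rest): starting from the r=4.5 cylinder (62.89 mm²), the 23×30 cube at (-1.5, 0.5) partially overlaps it — only the 19.33 mm² overlap (of its 690.00 mm²) is removed, clipping the outline — area = 43.57 mm². At z = 6.4: the r=4.5 cylinder gives a regular 24-gon of circumradius 4.5 (constant along its height) (area = (24/2)·4.500²·sin(360°/24) = 62.89 mm²); the 23×30 cube at (-1.5, 0.5) contributes its full rectangle (area 690.00 mm²); the cube at (6, -3.5) is absent (z outside [6.5, 10]); After the difference (first − rest): starting from the r=4.5 cylinder (62.89 mm²), the 23×30 cube at (-1.5, 0.5) partially overlaps it — only the 19.33 mm² overlap (of its 690.00 mm²) is removed, clipping the outline — area = 43.57 mm². Checking containment: the cross-section at z = 6.4 is a subset of the cross-section at z = 0.4.

entirely on top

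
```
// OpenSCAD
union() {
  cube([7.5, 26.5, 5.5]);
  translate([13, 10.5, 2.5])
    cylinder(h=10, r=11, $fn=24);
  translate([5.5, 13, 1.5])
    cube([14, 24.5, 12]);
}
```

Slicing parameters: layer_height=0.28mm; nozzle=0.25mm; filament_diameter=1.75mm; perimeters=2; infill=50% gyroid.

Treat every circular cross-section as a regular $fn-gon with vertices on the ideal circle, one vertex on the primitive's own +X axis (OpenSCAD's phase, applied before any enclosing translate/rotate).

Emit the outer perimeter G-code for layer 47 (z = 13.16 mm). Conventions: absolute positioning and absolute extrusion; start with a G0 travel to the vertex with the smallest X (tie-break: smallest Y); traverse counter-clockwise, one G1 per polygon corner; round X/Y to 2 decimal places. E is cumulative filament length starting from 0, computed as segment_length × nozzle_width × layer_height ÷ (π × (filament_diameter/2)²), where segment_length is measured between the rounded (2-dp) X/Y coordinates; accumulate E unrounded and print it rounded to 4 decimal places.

At z = 13.16 mm: the cube does not reach this height (z outside [0, 5.5]); the cylinder at (13, 10.5) is not intersected at this z (z outside [2.5, 12.5]); the cube at (5.5, 13) is present — its section is the full 14×24.5 rectangle; Merging all regions: only the 14×24.5 cube at (5.5, 13) is present, so the union is just that shape — 1 connected region. The outline is a single polygon with 4 vertices. Extrusion per mm of travel: 0.25 × 0.28 / (π × 0.875²) = 0.029103. Accumulating E over each segment gives final E = 2.2409.

G0 X5.50 Y13.00 Z13.16
G1 X19.50 Y13.00 E0.4074
G1 X19.50 Y37.50 E1.1205
G1 X5.50 Y37.50 E1.5279
G1 X5.50 Y13.00 E2.2409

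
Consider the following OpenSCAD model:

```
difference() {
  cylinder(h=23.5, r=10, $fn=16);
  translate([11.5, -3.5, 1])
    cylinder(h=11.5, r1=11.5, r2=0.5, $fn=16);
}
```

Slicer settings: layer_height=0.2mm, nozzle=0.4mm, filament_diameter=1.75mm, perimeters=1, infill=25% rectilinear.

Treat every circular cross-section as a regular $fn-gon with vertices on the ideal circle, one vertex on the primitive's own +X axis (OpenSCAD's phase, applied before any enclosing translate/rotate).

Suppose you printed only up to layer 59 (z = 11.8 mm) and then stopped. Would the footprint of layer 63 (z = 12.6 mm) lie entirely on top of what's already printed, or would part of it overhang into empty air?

entirely on top

Compare the two slices. At z = 11.8: the cylinder: section is a regular 16-gon, circumradius r=10 (area = (16/2)·10.000²·sin(360°/16) = 306.15 mm²); the cone at (11.5, -3.5): at t=0.939 of its height the radius interpolates to r₁+(r₂−r₁)t = 1.170, giving a regular 16-gon of that circumradius (area = (16/2)·1.170²·sin(360°/16) = 4.19 mm²); Subtracting the remaining from the first: starting from the r=10 cylinder (306.15 mm²), the cone at (11.5, -3.5) misses the remaining region (no effect) — area = 306.15 mm². At z = 12.6: the cylinder: section is a regular 16-gon, circumradius r=10 (area = (16/2)·10.000²·sin(360°/16) = 306.15 mm²); the cone at (11.5, -3.5) does not reach this height (z outside [1, 12.5]); After the difference (first − rest): none of the subtracted shapes is present at this height, so the r=10 cylinder is unchanged — area = 306.15 mm². Checking containment: the cross-section at z = 12.6 is a subset of the cross-section at z = 11.8.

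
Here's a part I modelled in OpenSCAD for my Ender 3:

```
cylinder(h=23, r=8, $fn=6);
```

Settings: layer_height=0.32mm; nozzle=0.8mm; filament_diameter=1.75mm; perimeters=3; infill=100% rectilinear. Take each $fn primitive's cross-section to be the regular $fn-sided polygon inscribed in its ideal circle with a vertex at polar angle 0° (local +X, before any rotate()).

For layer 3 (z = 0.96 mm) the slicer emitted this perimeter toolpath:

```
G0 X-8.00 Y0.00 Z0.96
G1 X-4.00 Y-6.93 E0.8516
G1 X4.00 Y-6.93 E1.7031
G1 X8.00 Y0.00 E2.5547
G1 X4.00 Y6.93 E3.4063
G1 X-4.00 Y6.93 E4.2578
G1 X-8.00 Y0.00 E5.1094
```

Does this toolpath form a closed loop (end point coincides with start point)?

yes

Start point (G0): (-8.00, 0.00). End point (last G1): the path returns to the start — closed.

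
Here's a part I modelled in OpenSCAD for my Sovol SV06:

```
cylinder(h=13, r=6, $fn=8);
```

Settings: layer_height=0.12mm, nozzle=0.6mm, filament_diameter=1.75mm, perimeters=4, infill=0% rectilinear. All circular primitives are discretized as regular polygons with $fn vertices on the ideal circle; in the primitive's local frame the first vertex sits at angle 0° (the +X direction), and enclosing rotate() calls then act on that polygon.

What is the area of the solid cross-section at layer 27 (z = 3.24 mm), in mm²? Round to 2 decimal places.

101.82 mm²

At z = 3.24 mm: the cylinder: section is a regular 8-gon, circumradius r=6 (area = (8/2)·6.000²·sin(360°/8) = 101.82 mm²). Overall, the cross-section is a single solid region. Net area = 101.82 mm².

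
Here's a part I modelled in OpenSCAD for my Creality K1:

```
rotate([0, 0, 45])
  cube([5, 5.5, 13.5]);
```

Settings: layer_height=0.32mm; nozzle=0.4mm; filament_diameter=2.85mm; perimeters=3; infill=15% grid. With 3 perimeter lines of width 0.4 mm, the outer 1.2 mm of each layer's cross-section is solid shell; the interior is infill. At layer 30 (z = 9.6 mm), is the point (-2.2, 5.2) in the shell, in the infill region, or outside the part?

shell

At z = 9.6 mm: the cube (footprint 5×5.5) is included at this height; (rotated 45° about Z; rotation is an isometry so areas/perimeters/island counts are preserved). Overall, the cross-section is a single solid region. Undo the 45° rotation: the query point maps to (2.121, 5.233) in the un-rotated model frame. The nearest boundary edge runs (5.00, 5.50)→(0.00, 5.50); distance from the point to it = 0.27 mm. The point is inside the cross-section, 0.27 mm from the nearest boundary — within the 1.2 mm shell band (3 × 0.4).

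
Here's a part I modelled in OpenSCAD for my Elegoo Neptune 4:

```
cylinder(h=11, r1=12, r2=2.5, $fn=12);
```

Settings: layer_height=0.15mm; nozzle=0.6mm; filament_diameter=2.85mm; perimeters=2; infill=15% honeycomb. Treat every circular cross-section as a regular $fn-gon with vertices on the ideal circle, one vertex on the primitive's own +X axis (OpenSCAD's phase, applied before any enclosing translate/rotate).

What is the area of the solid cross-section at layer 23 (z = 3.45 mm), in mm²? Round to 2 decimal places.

At z = 3.45 mm: the cone: at t=0.314 of its height the radius interpolates to r₁+(r₂−r₁)t = 9.020, giving a regular 12-gon of that circumradius (area = (12/2)·9.020²·sin(360°/12) = 244.11 mm²). Overall, the cross-section is a single solid region. Net area = 244.11 mm².

244.11 mm²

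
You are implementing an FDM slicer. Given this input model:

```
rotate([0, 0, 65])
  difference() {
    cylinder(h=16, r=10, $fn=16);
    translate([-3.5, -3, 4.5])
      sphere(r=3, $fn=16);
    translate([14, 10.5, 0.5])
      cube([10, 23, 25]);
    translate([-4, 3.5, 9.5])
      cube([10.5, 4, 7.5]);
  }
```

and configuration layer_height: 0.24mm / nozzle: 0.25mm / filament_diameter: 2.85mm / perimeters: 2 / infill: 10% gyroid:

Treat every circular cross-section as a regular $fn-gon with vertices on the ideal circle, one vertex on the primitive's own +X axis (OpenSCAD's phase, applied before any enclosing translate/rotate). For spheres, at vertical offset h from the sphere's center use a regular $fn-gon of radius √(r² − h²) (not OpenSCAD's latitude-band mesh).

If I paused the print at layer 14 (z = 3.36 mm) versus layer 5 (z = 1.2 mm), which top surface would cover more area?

layer 5 (z = 1.2 mm)

Layer 14 (z = 3.36): the r=10 cylinder contributes a regular 16-gon of circumradius 10 (area = (16/2)·10.000²·sin(360°/16) = 306.15 mm²); the r=3 sphere at (-3.5, -3) slices to a regular 16-gon of circumradius 2.775 (√(r²−h²) with h=1.14 from center) (area = (16/2)·2.775²·sin(360°/16) = 23.57 mm²); the 10×23 cube at (14, 10.5) contributes its full rectangle (area 230.00 mm²); the cube at (-4, 3.5) is absent (z outside [9.5, 17]); Subtracting the remaining from the first: starting from the r=10 cylinder (306.15 mm²), the r=3 sphere at (-3.5, -3) lies wholly inside it (removes its full 23.57 mm² and its 17.32 mm outline becomes a hole wall); the 10×23 cube at (14, 10.5) misses the remaining region (no effect) — area = 282.57 mm²; (whole slice rotated 65° about Z — lengths, areas and connectivity unchanged). So its area = 282.57 mm². Layer 5 (z = 1.2): the cylinder: section is a regular 16-gon, circumradius r=10 (area = (16/2)·10.000²·sin(360°/16) = 306.15 mm²); the sphere at (-3.5, -3) does not reach this height (|z−center|=3.300 > r=3); the cube at (14, 10.5) (footprint 10×23) is included at this height (area 230.00 mm²); the cube at (-4, 3.5) does not reach this height (z outside [9.5, 17]); Subtracting the remaining from the first: starting from the r=10 cylinder (306.15 mm²), the 10×23 cube at (14, 10.5) misses the remaining region (no effect) — area = 306.15 mm²; (whole slice rotated 65° about Z — lengths, areas and connectivity unchanged). So its area = 306.15 mm². Layer 5 is larger (306.15 vs 282.57 mm²).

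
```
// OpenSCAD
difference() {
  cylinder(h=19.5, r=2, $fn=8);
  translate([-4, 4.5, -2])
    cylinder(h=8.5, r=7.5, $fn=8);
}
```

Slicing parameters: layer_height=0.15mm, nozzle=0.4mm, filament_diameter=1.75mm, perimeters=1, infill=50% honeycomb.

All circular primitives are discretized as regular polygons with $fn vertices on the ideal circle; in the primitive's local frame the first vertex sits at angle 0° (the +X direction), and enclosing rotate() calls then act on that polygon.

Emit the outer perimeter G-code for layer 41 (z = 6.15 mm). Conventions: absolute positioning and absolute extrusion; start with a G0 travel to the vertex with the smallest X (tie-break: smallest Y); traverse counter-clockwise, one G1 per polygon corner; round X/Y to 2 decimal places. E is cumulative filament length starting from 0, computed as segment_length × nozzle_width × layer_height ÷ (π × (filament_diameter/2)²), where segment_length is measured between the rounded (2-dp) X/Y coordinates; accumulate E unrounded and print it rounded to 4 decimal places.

At z = 6.15 mm: the cylinder: section is a regular 8-gon, circumradius r=2; the r=7.5 cylinder at (-4, 4.5) gives a regular 8-gon of circumradius 7.5 (constant along its height); Subtracting the remaining from the first: starting from the r=2 cylinder, the r=7.5 cylinder at (-4, 4.5) partially overlaps it — only the 9.68 mm² overlap (of its 159.10 mm²) is removed, clipping the outline — 1 connected region. The outline is a single polygon with 6 vertices. Extrusion per mm of travel: 0.4 × 0.15 / (π × 0.875²) = 0.024945. Accumulating E over each segment gives final E = 0.1995.

G0 X-0.79 Y-1.67 Z6.15
G1 X0.00 Y-2.00 E0.0214
G1 X1.41 Y-1.41 E0.0595
G1 X2.00 Y0.00 E0.0976
G1 X1.82 Y0.44 E0.1095
G1 X1.30 Y-0.80 E0.1430
G1 X-0.79 Y-1.67 E0.1995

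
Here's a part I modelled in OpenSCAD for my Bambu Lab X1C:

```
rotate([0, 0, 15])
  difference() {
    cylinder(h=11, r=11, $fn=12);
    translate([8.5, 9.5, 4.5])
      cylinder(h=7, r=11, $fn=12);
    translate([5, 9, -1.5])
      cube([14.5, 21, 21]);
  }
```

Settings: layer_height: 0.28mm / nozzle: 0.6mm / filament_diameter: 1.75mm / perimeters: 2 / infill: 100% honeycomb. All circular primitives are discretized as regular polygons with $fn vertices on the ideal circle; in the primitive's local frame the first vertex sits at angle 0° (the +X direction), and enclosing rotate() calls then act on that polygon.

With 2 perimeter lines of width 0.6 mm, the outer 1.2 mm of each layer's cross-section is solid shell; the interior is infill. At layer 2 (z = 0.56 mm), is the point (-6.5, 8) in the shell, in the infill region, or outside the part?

shell

At z = 0.56 mm: the r=11 cylinder contributes a regular 12-gon of circumradius 11; the cylinder at (8.5, 9.5) is absent (z outside [4.5, 11.5]); the 14.5×21 cube at (5, 9) contributes its full rectangle; After the difference (first − rest): starting from the r=11 cylinder, the 14.5×21 cube at (5, 9) partially overlaps it — only the 0.44 mm² overlap (of its 304.50 mm²) is removed, clipping the outline — 1 connected region; (whole slice rotated 15° about Z — lengths, areas and connectivity unchanged). Overall, the cross-section is a single solid region. Undo the 15° rotation: the query point maps to (-4.208, 9.410) in the un-rotated model frame. The nearest boundary edge runs (-5.50, 9.53)→(0.00, 11.00); distance from the point to it = 0.45 mm. The point is inside the cross-section, 0.45 mm from the nearest boundary — within the 1.2 mm shell band (2 × 0.6).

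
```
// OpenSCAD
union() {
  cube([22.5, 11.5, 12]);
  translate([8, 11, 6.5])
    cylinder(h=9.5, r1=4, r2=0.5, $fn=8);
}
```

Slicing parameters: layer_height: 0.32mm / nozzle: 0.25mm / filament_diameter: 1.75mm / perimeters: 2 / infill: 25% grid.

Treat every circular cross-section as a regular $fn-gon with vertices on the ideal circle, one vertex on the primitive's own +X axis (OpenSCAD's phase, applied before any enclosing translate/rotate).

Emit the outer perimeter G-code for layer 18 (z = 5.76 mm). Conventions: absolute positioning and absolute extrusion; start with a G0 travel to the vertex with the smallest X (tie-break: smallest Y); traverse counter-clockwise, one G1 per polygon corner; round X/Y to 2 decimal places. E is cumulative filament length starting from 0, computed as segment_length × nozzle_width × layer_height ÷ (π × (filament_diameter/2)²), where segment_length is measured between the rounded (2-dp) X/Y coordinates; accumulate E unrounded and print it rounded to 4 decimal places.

G0 X0.00 Y0.00 Z5.76
G1 X22.50 Y0.00 E0.7484
G1 X22.50 Y11.50 E1.1308
G1 X0.00 Y11.50 E1.8792
G1 X0.00 Y0.00 E2.2617

At z = 5.76 mm: the 22.5×11.5 cube contributes its full rectangle; the cone at (8, 11) is not intersected at this z (z outside [6.5, 16]); Taking the union: only the 22.5×11.5 cube is present, so the union is just that shape — 1 connected region. The outline is a single polygon with 4 vertices. Extrusion per mm of travel: 0.25 × 0.32 / (π × 0.875²) = 0.033260. Accumulating E over each segment gives final E = 2.2617.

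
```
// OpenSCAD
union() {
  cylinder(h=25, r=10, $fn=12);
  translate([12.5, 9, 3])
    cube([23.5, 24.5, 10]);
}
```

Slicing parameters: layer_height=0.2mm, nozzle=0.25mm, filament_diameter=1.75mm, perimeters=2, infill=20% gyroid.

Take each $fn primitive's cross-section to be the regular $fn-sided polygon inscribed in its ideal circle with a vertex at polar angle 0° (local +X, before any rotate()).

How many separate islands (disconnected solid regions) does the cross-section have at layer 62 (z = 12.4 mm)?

2

At z = 12.4 mm: the r=10 cylinder gives a regular 12-gon of circumradius 10 (constant along its height); the cube at (12.5, 9) is present — its section is the full 23.5×24.5 rectangle; Combining (union): the 2 present regions are separate (no shared area or edge), so areas and boundary lengths simply add and each stays a separate island — 2 connected regions. Overall, the cross-section has 2 separate islands. Island count = 2.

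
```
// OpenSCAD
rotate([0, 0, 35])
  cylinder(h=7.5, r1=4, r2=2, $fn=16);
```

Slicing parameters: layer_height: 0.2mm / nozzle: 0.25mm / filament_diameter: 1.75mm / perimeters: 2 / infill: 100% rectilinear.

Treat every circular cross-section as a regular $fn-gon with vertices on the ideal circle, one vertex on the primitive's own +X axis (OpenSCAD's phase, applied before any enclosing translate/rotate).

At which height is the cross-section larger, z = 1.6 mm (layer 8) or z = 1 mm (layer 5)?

layer 5 (z = 1 mm)

Layer 8 (z = 1.6): the cone (r1=4→r2=2) has section circumradius 3.573 here — a regular 16-gon (area = (16/2)·3.573²·sin(360°/16) = 39.09 mm²); (whole slice rotated 35° about Z — lengths, areas and connectivity unchanged). So its area = 39.09 mm². Layer 5 (z = 1): the cone: at t=0.133 of its height the radius interpolates to r₁+(r₂−r₁)t = 3.733, giving a regular 16-gon of that circumradius (area = (16/2)·3.733²·sin(360°/16) = 42.67 mm²); (rotated 35° about Z; rotation is an isometry so areas/perimeters/island counts are preserved). So its area = 42.67 mm². Layer 5 is larger (42.67 vs 39.09 mm²).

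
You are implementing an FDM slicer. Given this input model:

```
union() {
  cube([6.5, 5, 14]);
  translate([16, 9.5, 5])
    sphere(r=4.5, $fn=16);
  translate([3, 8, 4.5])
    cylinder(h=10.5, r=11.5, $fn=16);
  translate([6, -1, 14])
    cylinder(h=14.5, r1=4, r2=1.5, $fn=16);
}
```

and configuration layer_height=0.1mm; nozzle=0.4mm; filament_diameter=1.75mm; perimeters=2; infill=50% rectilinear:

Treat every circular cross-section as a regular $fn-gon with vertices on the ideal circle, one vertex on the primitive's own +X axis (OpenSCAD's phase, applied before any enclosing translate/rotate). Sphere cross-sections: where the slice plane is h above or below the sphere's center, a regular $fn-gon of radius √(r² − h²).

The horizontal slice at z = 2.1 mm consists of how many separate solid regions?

At z = 2.1 mm: the cube (footprint 6.5×5) is included at this height; the r=4.5 sphere at (16, 9.5) contributes a regular 16-gon of circumradius √(4.5²−2.9²) = 3.441; the cylinder at (3, 8) does not reach this height (z outside [4.5, 15]); the cone at (6, -1) is absent (z outside [14, 28.5]); Combining (union): the 2 present regions are separate (no shared area or edge), so areas and boundary lengths simply add and each stays a separate island — 2 connected regions. The result has 2 disconnected regions.

2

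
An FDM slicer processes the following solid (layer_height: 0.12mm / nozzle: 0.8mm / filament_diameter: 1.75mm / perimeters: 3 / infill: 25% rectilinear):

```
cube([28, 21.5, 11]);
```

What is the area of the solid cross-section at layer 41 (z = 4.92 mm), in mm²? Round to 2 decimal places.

602.00 mm²

At z = 4.92 mm: the cube is present — its section is the full 28×21.5 rectangle (area 602.00 mm²). Overall, the cross-section is a single solid region. Net area = 602.00 mm².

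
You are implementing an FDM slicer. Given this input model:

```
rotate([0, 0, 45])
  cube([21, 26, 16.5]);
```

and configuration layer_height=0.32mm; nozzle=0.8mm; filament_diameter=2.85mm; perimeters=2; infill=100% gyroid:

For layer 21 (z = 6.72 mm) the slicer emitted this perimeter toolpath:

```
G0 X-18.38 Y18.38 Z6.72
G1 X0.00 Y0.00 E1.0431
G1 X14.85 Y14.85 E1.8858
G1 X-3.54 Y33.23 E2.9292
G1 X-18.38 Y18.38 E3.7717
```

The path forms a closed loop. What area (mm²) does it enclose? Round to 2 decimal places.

Apply the shoelace formula to the sequence of (X, Y) vertices; enclosed area = 545.87 mm².

545.87 mm²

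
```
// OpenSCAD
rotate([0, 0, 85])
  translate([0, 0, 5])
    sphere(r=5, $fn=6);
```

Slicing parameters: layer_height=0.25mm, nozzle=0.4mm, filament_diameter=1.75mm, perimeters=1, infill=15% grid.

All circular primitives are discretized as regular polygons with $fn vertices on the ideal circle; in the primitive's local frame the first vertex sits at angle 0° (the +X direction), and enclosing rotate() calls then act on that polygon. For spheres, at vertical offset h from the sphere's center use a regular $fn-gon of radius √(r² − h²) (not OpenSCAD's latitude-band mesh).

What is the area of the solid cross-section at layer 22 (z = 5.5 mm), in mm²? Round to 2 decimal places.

At z = 5.5 mm: the r=5 sphere contributes a regular 6-gon of circumradius √(5²−0.5²) = 4.975 (area = (6/2)·4.975²·sin(360°/6) = 64.30 mm²); (rotated 85° about Z; rotation is an isometry so areas/perimeters/island counts are preserved). Overall, the cross-section is a single solid region. Net area = 64.30 mm².

64.30 mm²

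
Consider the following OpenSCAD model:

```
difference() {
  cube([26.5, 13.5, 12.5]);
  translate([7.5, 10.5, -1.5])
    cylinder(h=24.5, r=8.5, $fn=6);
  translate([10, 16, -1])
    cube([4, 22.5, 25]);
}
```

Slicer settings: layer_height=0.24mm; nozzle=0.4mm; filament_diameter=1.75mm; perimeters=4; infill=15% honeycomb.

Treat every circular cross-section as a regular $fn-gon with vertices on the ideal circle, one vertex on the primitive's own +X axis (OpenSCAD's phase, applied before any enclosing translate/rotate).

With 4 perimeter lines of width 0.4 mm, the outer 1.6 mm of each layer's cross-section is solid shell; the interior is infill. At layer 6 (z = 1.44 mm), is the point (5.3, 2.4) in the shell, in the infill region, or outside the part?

At z = 1.44 mm: the cube is present — its section is the full 26.5×13.5 rectangle; the cylinder at (7.5, 10.5): section is a regular 6-gon, circumradius r=8.5; the 4×22.5 cube at (10, 16) contributes its full rectangle; Taking the first minus the rest: starting from the 26.5×13.5 cube, the r=8.5 cylinder at (7.5, 10.5) partially overlaps it — only the 137.93 mm² overlap (of its 187.71 mm²) is removed, clipping the outline; the 4×22.5 cube at (10, 16) misses the remaining region (no effect) — 2 connected regions. Overall, the cross-section has 2 separate islands. The nearest boundary edge runs (3.25, 3.14)→(11.75, 3.14); distance from the point to it = 0.74 mm. (Shell/infill is judged within the island containing the point — the largest one.) The point is inside the cross-section, 0.74 mm from the nearest boundary — within the 1.6 mm shell band (4 × 0.4).

shell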